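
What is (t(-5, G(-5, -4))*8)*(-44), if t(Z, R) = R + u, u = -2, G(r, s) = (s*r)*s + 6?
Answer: 26752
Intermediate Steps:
G(r, s) = 6 + r*s² (G(r, s) = (r*s)*s + 6 = r*s² + 6 = 6 + r*s²)
t(Z, R) = -2 + R (t(Z, R) = R - 2 = -2 + R)
(t(-5, G(-5, -4))*8)*(-44) = ((-2 + (6 - 5*(-4)²))*8)*(-44) = ((-2 + (6 - 5*16))*8)*(-44) = ((-2 + (6 - 80))*8)*(-44) = ((-2 - 74)*8)*(-44) = -76*8*(-44) = -608*(-44) = 26752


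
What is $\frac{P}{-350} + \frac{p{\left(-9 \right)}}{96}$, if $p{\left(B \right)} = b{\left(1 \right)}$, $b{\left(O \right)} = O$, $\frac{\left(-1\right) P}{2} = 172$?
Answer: $\frac{16687}{16800} \approx 0.99327$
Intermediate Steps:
$P = -344$ ($P = \left(-2\right) 172 = -344$)
$p{\left(B \right)} = 1$
$\frac{P}{-350} + \frac{p{\left(-9 \right)}}{96} = - \frac{344}{-350} + 1 \cdot \frac{1}{96} = \left(-344\right) \left(- \frac{1}{350}\right) + 1 \cdot \frac{1}{96} = \frac{172}{175} + \frac{1}{96} = \frac{16687}{16800}$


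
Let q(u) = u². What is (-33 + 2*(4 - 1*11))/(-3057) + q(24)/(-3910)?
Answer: -788531/5976435 ≈ -0.13194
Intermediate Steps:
(-33 + 2*(4 - 1*11))/(-3057) + q(24)/(-3910) = (-33 + 2*(4 - 1*11))/(-3057) + 24²/(-3910) = (-33 + 2*(4 - 11))*(-1/3057) + 576*(-1/3910) = (-33 + 2*(-7))*(-1/3057) - 288/1955 = (-33 - 14)*(-1/3057) - 288/1955 = -47*(-1/3057) - 288/1955 = 47/3057 - 288/1955 = -788531/5976435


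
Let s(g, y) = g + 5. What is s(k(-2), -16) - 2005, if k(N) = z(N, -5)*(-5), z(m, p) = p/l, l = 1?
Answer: -1975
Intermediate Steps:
z(m, p) = p (z(m, p) = p/1 = p*1 = p)
k(N) = 25 (k(N) = -5*(-5) = 25)
s(g, y) = 5 + g
s(k(-2), -16) - 2005 = (5 + 25) - 2005 = 30 - 2005 = -1975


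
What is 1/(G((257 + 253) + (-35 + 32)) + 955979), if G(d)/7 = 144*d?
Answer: 1/1467035 ≈ 6.8165e-7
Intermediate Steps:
G(d) = 1008*d (G(d) = 7*(144*d) = 1008*d)
1/(G((257 + 253) + (-35 + 32)) + 955979) = 1/(1008*((257 + 253) + (-35 + 32)) + 955979) = 1/(1008*(510 - 3) + 955979) = 1/(1008*507 + 955979) = 1/(511056 + 955979) = 1/1467035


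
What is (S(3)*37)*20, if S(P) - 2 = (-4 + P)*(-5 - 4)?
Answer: 8140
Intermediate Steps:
S(P) = 38 - 9*P (S(P) = 2 + (-4 + P)*(-5 - 4) = 2 + (-4 + P)*(-9) = 2 + (36 - 9*P) = 38 - 9*P)
(S(3)*37)*20 = ((38 - 9*3)*37)*20 = ((38 - 27)*37)*20 = (11*37)*20 = 407*20 = 8140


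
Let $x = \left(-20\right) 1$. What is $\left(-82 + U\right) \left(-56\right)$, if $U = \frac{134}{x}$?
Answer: $\frac{24836}{5} \approx 4967.2$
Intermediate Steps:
$x = -20$
$U = - \frac{67}{10}$ ($U = \frac{134}{-20} = 134 \left(- \frac{1}{20}\right) = - \frac{67}{10} \approx -6.7$)
$\left(-82 + U\right) \left(-56\right) = \left(-82 - \frac{67}{10}\right) \left(-56\right) = \left(- \frac{887}{10}\right) \left(-56\right) = \frac{24836}{5}$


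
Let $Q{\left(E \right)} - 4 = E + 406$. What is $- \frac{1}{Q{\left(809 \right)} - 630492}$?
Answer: $\frac{1}{629273} \approx 1.5891 \cdot 10^{-6}$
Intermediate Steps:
$Q{\left(E \right)} = 410 + E$ ($Q{\left(E \right)} = 4 + \left(E + 406\right) = 4 + \left(406 + E\right) = 410 + E$)
$- \frac{1}{Q{\left(809 \right)} - 630492} = - \frac{1}{\left(410 + 809\right) - 630492} = - \frac{1}{1219 - 630492} = - \frac{1}{-629273} = \left(-1\right) \left(- \frac{1}{629273}\right) = \frac{1}{629273}$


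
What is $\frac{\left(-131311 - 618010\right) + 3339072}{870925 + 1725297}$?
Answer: $\frac{2589751}{2596222} \approx 0.99751$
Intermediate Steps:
$\frac{\left(-131311 - 618010\right) + 3339072}{870925 + 1725297} = \frac{-749321 + 3339072}{2596222} = 2589751 \cdot \frac{1}{2596222} = \frac{2589751}{2596222}$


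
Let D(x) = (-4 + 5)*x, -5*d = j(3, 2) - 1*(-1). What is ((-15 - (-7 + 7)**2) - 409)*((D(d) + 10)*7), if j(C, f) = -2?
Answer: -151368/5 ≈ -30274.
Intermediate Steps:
d = 1/5 (d = -(-2 - 1*(-1))/5 = -(-2 + 1)/5 = -1/5*(-1) = 1/5 ≈ 0.20000)
D(x) = x (D(x) = 1*x = x)
((-15 - (-7 + 7)**2) - 409)*((D(d) + 10)*7) = ((-15 - (-7 + 7)**2) - 409)*((1/5 + 10)*7) = ((-15 - 1*0**2) - 409)*((51/5)*7) = ((-15 - 1*0) - 409)*(357/5) = ((-15 + 0) - 409)*(357/5) = (-15 - 409)*(357/5) = -424*357/5 = -151368/5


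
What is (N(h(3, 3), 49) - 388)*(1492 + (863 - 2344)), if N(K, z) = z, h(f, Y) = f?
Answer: -3729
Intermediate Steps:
(N(h(3, 3), 49) - 388)*(1492 + (863 - 2344)) = (49 - 388)*(1492 + (863 - 2344)) = -339*(1492 - 1481) = -339*11 = -3729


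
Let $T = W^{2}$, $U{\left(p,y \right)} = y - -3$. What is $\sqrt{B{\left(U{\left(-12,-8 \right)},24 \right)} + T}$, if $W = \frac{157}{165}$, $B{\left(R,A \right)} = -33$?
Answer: $\frac{4 i \sqrt{54611}}{165} \approx 5.6652 i$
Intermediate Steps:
$U{\left(p,y \right)} = 3 + y$ ($U{\left(p,y \right)} = y + 3 = 3 + y$)
$W = \frac{157}{165}$ ($W = 157 \cdot \frac{1}{165} = \frac{157}{165} \approx 0.95152$)
$T = \frac{24649}{27225}$ ($T = \left(\frac{157}{165}\right)^{2} = \frac{24649}{27225} \approx 0.90538$)
$\sqrt{B{\left(U{\left(-12,-8 \right)},24 \right)} + T} = \sqrt{-33 + \frac{24649}{27225}} = \sqrt{- \frac{873776}{27225}} = \frac{4 i \sqrt{54611}}{165}$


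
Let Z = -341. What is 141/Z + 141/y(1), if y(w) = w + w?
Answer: 47799/682 ≈ 70.087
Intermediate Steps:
y(w) = 2*w
141/Z + 141/y(1) = 141/(-341) + 141/((2*1)) = 141*(-1/341) + 141/2 = -141/341 + 141*(1/2) = -141/341 + 141/2 = 47799/682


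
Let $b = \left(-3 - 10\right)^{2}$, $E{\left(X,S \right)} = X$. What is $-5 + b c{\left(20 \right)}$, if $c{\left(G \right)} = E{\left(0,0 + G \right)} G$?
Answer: $-5$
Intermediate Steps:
$b = 169$ ($b = \left(-13\right)^{2} = 169$)
$c{\left(G \right)} = 0$ ($c{\left(G \right)} = 0 G = 0$)
$-5 + b c{\left(20 \right)} = -5 + 169 \cdot 0 = -5 + 0 = -5$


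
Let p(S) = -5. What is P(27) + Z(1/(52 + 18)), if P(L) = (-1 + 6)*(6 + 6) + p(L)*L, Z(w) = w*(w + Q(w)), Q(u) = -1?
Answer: -367569/4900 ≈ -75.014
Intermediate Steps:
Z(w) = w*(-1 + w) (Z(w) = w*(w - 1) = w*(-1 + w))
P(L) = 60 - 5*L (P(L) = (-1 + 6)*(6 + 6) - 5*L = 5*12 - 5*L = 60 - 5*L)
P(27) + Z(1/(52 + 18)) = (60 - 5*27) + (-1 + 1/(52 + 18))/(52 + 18) = (60 - 135) + (-1 + 1/70)/70 = -75 + (-1 + 1/70)/70 = -75 + (1/70)*(-69/70) = -75 - 69/4900 = -367569/4900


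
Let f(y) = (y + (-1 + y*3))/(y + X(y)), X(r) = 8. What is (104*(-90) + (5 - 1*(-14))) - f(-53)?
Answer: -140186/15 ≈ -9345.7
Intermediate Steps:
f(y) = (-1 + 4*y)/(8 + y) (f(y) = (y + (-1 + y*3))/(y + 8) = (y + (-1 + 3*y))/(8 + y) = (-1 + 4*y)/(8 + y))
(104*(-90) + (5 - 1*(-14))) - f(-53) = (104*(-90) + (5 - 1*(-14))) - (-1 + 4*(-53))/(8 - 53) = (-9360 + (5 + 14)) - (-1 - 212)/(-45) = (-9360 + 19) - (-1)*(-213)/45 = -9341 - 1*71/15 = -9341 - 71/15 = -140186/15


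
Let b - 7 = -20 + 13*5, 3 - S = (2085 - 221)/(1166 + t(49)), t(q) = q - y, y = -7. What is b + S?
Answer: 32673/611 ≈ 53.475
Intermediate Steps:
t(q) = 7 + q (t(q) = q - 1*(-7) = q + 7 = 7 + q)
S = 901/611 (S = 3 - (2085 - 221)/(1166 + (7 + 49)) = 3 - 1864/(1166 + 56) = 3 - 1864/1222 = 3 - 1*932/611 = 3 - 932/611 = 901/611 ≈ 1.4746)
b = 52 (b = 7 + (-20 + 13*5) = 7 + (-20 + 65) = 7 + 45 = 52)
b + S = 52 + 901/611 = 32673/611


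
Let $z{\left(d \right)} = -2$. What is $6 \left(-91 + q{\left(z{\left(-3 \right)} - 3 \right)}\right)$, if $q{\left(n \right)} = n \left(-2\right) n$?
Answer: $-846$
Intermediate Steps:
$q{\left(n \right)} = - 2 n^{2}$ ($q{\left(n \right)} = - 2 n n = - 2 n^{2}$)
$6 \left(-91 + q{\left(z{\left(-3 \right)} - 3 \right)}\right) = 6 \left(-91 - 2 \left(-2 - 3\right)^{2}\right) = 6 \left(-91 - 2 \left(-5\right)^{2}\right) = 6 \left(-91 - 50\right) = 6 \left(-141\right) = -846$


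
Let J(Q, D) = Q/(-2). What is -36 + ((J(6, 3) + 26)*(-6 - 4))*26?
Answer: -6016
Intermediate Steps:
J(Q, D) = -Q/2 (J(Q, D) = Q*(-½) = -Q/2)
-36 + ((J(6, 3) + 26)*(-6 - 4))*26 = -36 + ((-½*6 + 26)*(-6 - 4))*26 = -36 + ((-3 + 26)*(-10))*26 = -36 + (23*(-10))*26 = -36 - 230*26 = -36 - 5980 = -6016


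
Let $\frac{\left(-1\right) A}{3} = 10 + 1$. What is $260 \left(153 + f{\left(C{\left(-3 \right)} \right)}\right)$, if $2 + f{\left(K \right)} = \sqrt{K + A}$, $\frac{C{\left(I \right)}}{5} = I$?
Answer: $39260 + 1040 i \sqrt{3} \approx 39260.0 + 1801.3 i$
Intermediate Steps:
$C{\left(I \right)} = 5 I$
$A = -33$ ($A = - 3 \left(10 + 1\right) = \left(-3\right) 11 = -33$)
$f{\left(K \right)} = -2 + \sqrt{-33 + K}$ ($f{\left(K \right)} = -2 + \sqrt{K - 33} = -2 + \sqrt{-33 + K}$)
$260 \left(153 + f{\left(C{\left(-3 \right)} \right)}\right) = 260 \left(153 - \left(2 - \sqrt{-33 + 5 \left(-3\right)}\right)\right) = 260 \left(153 - \left(2 - \sqrt{-33 - 15}\right)\right) = 260 \left(153 - \left(2 - \sqrt{-48}\right)\right) = 260 \left(153 - \left(2 - 4 i \sqrt{3}\right)\right) = 260 \left(151 + 4 i \sqrt{3}\right) = 39260 + 1040 i \sqrt{3}$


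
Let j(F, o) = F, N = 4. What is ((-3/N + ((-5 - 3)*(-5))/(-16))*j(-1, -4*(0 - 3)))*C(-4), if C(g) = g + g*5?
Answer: -78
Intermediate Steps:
C(g) = 6*g (C(g) = g + 5*g = 6*g)
((-3/N + ((-5 - 3)*(-5))/(-16))*j(-1, -4*(0 - 3)))*C(-4) = ((-3/4 + ((-5 - 3)*(-5))/(-16))*(-1))*(6*(-4)) = ((-3*1/4 - 8*(-5)*(-1/16))*(-1))*(-24) = ((-3/4 + 40*(-1/16))*(-1))*(-24) = ((-3/4 - 5/2)*(-1))*(-24) = -13/4*(-1)*(-24) = (13/4)*(-24) = -78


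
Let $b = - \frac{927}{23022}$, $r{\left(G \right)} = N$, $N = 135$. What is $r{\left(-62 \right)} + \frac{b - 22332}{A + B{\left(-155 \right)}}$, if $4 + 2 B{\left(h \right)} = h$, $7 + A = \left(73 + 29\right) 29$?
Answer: $\frac{934489736}{7345297} \approx 127.22$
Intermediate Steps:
$r{\left(G \right)} = 135$
$A = 2951$ ($A = -7 + \left(73 + 29\right) 29 = -7 + 102 \cdot 29 = -7 + 2958 = 2951$)
$B{\left(h \right)} = -2 + \frac{h}{2}$
$b = - \frac{103}{2558}$ ($b = \left(-927\right) \frac{1}{23022} = - \frac{103}{2558} \approx -0.040266$)
$r{\left(-62 \right)} + \frac{b - 22332}{A + B{\left(-155 \right)}} = 135 + \frac{- \frac{103}{2558} - 22332}{2951 + \left(-2 + \frac{1}{2} \left(-155\right)\right)} = 135 - \frac{57125359}{2558 \left(2951 - \frac{159}{2}\right)} = 135 - \frac{57125359}{2558 \cdot \frac{5743}{2}} = 135 - \frac{57125359}{7345297} = \frac{934489736}{7345297}$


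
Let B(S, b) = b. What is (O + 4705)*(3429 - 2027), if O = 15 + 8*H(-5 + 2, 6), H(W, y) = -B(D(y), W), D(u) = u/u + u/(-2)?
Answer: 6651088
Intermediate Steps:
D(u) = 1 - u/2 (D(u) = 1 + u*(-½) = 1 - u/2)
H(W, y) = -W
O = 39 (O = 15 + 8*(-(-5 + 2)) = 15 + 8*(-1*(-3)) = 15 + 8*3 = 15 + 24 = 39)
(O + 4705)*(3429 - 2027) = (39 + 4705)*(3429 - 2027) = 4744*1402 = 6651088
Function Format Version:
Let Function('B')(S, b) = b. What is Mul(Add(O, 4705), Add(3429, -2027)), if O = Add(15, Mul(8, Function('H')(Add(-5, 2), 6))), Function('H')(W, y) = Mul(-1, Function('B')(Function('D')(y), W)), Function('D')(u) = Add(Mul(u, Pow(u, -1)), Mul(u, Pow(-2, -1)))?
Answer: 6651088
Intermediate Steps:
Function('D')(u) = Add(1, Mul(Rational(-1, 2), u)) (Function('D')(u) = Add(1, Mul(u, Rational(-1, 2))) = Add(1, Mul(Rational(-1, 2), u)))
Function('H')(W, y) = Mul(-1, W)
O = 39 (O = Add(15, Mul(8, Mul(-1, Add(-5, 2)))) = Add(15, Mul(8, Mul(-1, -3))) = Add(15, Mul(8, 3)) = Add(15, 24) = 39)
Mul(Add(O, 4705), Add(3429, -2027)) = Mul(Add(39, 4705), Add(3429, -2027)) = Mul(4744, 1402) = 6651088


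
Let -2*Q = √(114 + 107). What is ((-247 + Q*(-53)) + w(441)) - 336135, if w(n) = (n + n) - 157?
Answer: -335657 + 53*√221/2 ≈ -3.3526e+5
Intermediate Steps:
Q = -√221/2 (Q = -√(114 + 107)/2 = -√221/2 ≈ -7.4330)
w(n) = -157 + 2*n (w(n) = 2*n - 157 = -157 + 2*n)
((-247 + Q*(-53)) + w(441)) - 336135 = ((-247 - √221/2*(-53)) + (-157 + 2*441)) - 336135 = ((-247 + 53*√221/2) + (-157 + 882)) - 336135 = ((-247 + 53*√221/2) + 725) - 336135 = (478 + 53*√221/2) - 336135 = -335657 + 53*√221/2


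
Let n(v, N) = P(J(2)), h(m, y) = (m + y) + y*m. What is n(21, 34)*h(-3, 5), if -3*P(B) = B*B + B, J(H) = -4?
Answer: 52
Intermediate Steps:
h(m, y) = m + y + m*y (h(m, y) = (m + y) + m*y = m + y + m*y)
P(B) = -B/3 - B**2/3 (P(B) = -(B*B + B)/3 = -(B**2 + B)/3 = -(B + B**2)/3 = -B/3 - B**2/3)
n(v, N) = -4 (n(v, N) = -1/3*(-4)*(1 - 4) = -1/3*(-4)*(-3) = -4)
n(21, 34)*h(-3, 5) = -4*(-3 + 5 - 3*5) = -4*(-3 + 5 - 15) = -4*(-13) = 52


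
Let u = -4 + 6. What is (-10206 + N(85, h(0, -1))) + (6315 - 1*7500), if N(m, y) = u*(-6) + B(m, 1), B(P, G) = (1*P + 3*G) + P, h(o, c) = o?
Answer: -11230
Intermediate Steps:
u = 2
B(P, G) = 2*P + 3*G (B(P, G) = (P + 3*G) + P = 2*P + 3*G)
N(m, y) = -9 + 2*m (N(m, y) = 2*(-6) + (2*m + 3*1) = -12 + (2*m + 3) = -12 + (3 + 2*m) = -9 + 2*m)
(-10206 + N(85, h(0, -1))) + (6315 - 1*7500) = (-10206 + (-9 + 2*85)) + (6315 - 1*7500) = (-10206 + (-9 + 170)) + (6315 - 7500) = (-10206 + 161) - 1185 = -10045 - 1185 = -11230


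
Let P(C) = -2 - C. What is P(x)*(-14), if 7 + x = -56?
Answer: -854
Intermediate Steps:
x = -63 (x = -7 - 56 = -63)
P(x)*(-14) = (-2 - 1*(-63))*(-14) = (-2 + 63)*(-14) = 61*(-14) = -854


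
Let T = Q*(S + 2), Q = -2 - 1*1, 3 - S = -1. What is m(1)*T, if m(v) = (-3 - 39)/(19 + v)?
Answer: 189/5 ≈ 37.800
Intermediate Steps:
S = 4 (S = 3 - 1*(-1) = 3 + 1 = 4)
Q = -3 (Q = -2 - 1 = -3)
m(v) = -42/(19 + v)
T = -18 (T = -3*(4 + 2) = -3*6 = -18)
m(1)*T = -42/(19 + 1)*(-18) = -42/20*(-18) = -42*1/20*(-18) = -21/10*(-18) = 189/5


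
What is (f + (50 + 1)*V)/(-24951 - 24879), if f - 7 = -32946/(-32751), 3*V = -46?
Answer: 8449693/543994110 ≈ 0.015533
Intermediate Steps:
V = -46/3 (V = (⅓)*(-46) = -46/3 ≈ -15.333)
f = 87401/10917 (f = 7 - 32946/(-32751) = 7 - 32946*(-1/32751) = 7 + 10982/10917 = 87401/10917 ≈ 8.0060)
(f + (50 + 1)*V)/(-24951 - 24879) = (87401/10917 + (50 + 1)*(-46/3))/(-24951 - 24879) = (87401/10917 + 51*(-46/3))/(-49830) = (87401/10917 - 782)*(-1/49830) = -8449693/10917*(-1/49830) = 8449693/543994110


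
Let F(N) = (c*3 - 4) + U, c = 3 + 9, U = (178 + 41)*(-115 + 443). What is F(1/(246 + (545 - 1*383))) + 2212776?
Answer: 2284640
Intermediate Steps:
U = 71832 (U = 219*328 = 71832)
c = 12
F(N) = 71864 (F(N) = (12*3 - 4) + 71832 = (36 - 4) + 71832 = 32 + 71832 = 71864)
F(1/(246 + (545 - 1*383))) + 2212776 = 71864 + 2212776 = 2284640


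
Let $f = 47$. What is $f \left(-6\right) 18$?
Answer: $-5076$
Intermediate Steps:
$f \left(-6\right) 18 = 47 \left(-6\right) 18 = \left(-282\right) 18 = -5076$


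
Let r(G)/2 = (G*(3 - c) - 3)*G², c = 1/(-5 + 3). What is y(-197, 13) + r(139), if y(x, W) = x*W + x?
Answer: 18680649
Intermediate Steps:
y(x, W) = x + W*x (y(x, W) = W*x + x = x + W*x)
c = -½ (c = 1/(-2) = -½ ≈ -0.50000)
r(G) = 2*G²*(-3 + 7*G/2) (r(G) = 2*((G*(3 - 1*(-½)) - 3)*G²) = 2*((G*(3 + ½) - 3)*G²) = 2*((G*(7/2) - 3)*G²) = 2*((7*G/2 - 3)*G²) = 2*((-3 + 7*G/2)*G²) = 2*(G²*(-3 + 7*G/2)) = 2*G²*(-3 + 7*G/2))
y(-197, 13) + r(139) = -197*(1 + 13) + 139²*(-6 + 7*139) = -197*14 + 19321*(-6 + 973) = -2758 + 19321*967 = -2758 + 18683407 = 18680649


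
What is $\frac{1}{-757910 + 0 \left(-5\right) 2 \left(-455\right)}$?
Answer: $- \frac{1}{757910} \approx -1.3194 \cdot 10^{-6}$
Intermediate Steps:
$\frac{1}{-757910 + 0 \left(-5\right) 2 \left(-455\right)} = \frac{1}{-757910 + 0 \cdot 2 \left(-455\right)} = \frac{1}{-757910 + 0 \left(-455\right)} = \frac{1}{-757910 + 0} = \frac{1}{-757910} = - \frac{1}{757910}$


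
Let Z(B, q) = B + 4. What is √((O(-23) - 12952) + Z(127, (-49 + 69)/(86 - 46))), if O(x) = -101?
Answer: I*√12922 ≈ 113.67*I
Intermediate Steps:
Z(B, q) = 4 + B
√((O(-23) - 12952) + Z(127, (-49 + 69)/(86 - 46))) = √((-101 - 12952) + (4 + 127)) = √(-13053 + 131) = √(-12922) = I*√12922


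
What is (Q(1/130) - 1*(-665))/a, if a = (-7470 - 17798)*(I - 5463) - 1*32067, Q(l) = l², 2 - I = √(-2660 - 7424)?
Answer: 119263388436537/24749957699709550100 - 141987221634*I*√2521/80437362524056037825 ≈ 4.8187e-6 - 8.8629e-8*I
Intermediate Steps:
I = 2 - 2*I*√2521 (I = 2 - √(-2660 - 7424) = 2 - √(-10084) = 2 - 2*I*√2521 ≈ 2.0 - 100.42*I)
a = 137956481 + 50536*I*√2521 (a = (-7470 - 17798)*((2 - 2*I*√2521) - 5463) - 1*32067 = -25268*(-5461 - 2*I*√2521) - 32067 = (137988548 + 50536*I*√2521) - 32067 = 137956481 + 50536*I*√2521 ≈ 1.3796e+8 + 2.5374e+6*I)
(Q(1/130) - 1*(-665))/a = ((1/130)² - 1*(-665))/(137956481 + 50536*I*√2521) = ((1/130)² + 665)/(137956481 + 50536*I*√2521) = (1/16900 + 665)/(137956481 + 50536*I*√2521) = 11238501/(16900*(137956481 + 50536*I*√2521))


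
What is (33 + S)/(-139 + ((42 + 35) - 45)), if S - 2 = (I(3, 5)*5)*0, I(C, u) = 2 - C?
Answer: -35/107 ≈ -0.32710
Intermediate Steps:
S = 2 (S = 2 + ((2 - 1*3)*5)*0 = 2 + ((2 - 3)*5)*0 = 2 - 1*5*0 = 2 - 5*0 = 2 + 0 = 2)
(33 + S)/(-139 + ((42 + 35) - 45)) = (33 + 2)/(-139 + ((42 + 35) - 45)) = 35/(-139 + (77 - 45)) = 35/(-139 + 32) = 35/(-107) = 35*(-1/107) = -35/107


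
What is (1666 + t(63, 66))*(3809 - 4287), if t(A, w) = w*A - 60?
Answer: -2755192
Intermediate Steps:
t(A, w) = -60 + A*w (t(A, w) = A*w - 60 = -60 + A*w)
(1666 + t(63, 66))*(3809 - 4287) = (1666 + (-60 + 63*66))*(3809 - 4287) = (1666 + (-60 + 4158))*(-478) = (1666 + 4098)*(-478) = 5764*(-478) = -2755192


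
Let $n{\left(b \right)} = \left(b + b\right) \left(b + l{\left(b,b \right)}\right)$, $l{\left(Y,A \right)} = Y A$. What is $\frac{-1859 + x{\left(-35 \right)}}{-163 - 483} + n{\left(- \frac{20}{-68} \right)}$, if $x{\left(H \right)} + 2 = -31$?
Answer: $\frac{294294}{93347} \approx 3.1527$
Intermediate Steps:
$l{\left(Y,A \right)} = A Y$
$x{\left(H \right)} = -33$ ($x{\left(H \right)} = -2 - 31 = -33$)
$n{\left(b \right)} = 2 b \left(b + b^{2}\right)$ ($n{\left(b \right)} = \left(b + b\right) \left(b + b b\right) = 2 b \left(b + b^{2}\right)$)
$\frac{-1859 + x{\left(-35 \right)}}{-163 - 483} + n{\left(- \frac{20}{-68} \right)} = \frac{-1859 - 33}{-163 - 483} + 2 \left(- \frac{20}{-68}\right)^{2} \left(1 - \frac{20}{-68}\right) = - \frac{1892}{-646} + 2 \left(\left(-20\right) \left(- \frac{1}{68}\right)\right)^{2} \left(1 - - \frac{5}{17}\right) = \left(-1892\right) \left(- \frac{1}{646}\right) + 2 \left(\frac{5}{17}\right)^{2} \left(1 + \frac{5}{17}\right) = \frac{946}{323} + 2 \cdot \frac{25}{289} \cdot \frac{22}{17} = \frac{946}{323} + \frac{1100}{4913} = \frac{294294}{93347}$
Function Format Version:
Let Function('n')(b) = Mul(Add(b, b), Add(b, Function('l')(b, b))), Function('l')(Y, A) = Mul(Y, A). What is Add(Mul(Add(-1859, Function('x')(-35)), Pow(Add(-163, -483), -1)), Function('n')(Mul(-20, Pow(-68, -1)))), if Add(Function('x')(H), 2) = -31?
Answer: Rational(294294, 93347) ≈ 3.1527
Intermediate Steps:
Function('l')(Y, A) = Mul(A, Y)
Function('x')(H) = -33 (Function('x')(H) = Add(-2, -31) = -33)
Function('n')(b) = Mul(2, b, Add(b, Pow(b, 2))) (Function('n')(b) = Mul(Add(b, b), Add(b, Mul(b, b))) = Mul(Mul(2, b), Add(b, Pow(b, 2))) = Mul(2, b, Add(b, Pow(b, 2))))
Add(Mul(Add(-1859, Function('x')(-35)), Pow(Add(-163, -483), -1)), Function('n')(Mul(-20, Pow(-68, -1)))) = Add(Mul(Add(-1859, -33), Pow(Add(-163, -483), -1)), Mul(2, Pow(Mul(-20, Pow(-68, -1)), 2), Add(1, Mul(-20, Pow(-68, -1))))) = Add(Mul(-1892, Pow(-646, -1)), Mul(2, Pow(Mul(-20, Rational(-1, 68)), 2), Add(1, Mul(-20, Rational(-1, 68))))) = Add(Mul(-1892, Rational(-1, 646)), Mul(2, Pow(Rational(5, 17), 2), Add(1, Rational(5, 17)))) = Add(Rational(946, 323), Mul(2, Rational(25, 289), Rational(22, 17))) = Add(Rational(946, 323), Rational(1100, 4913)) = Rational(294294, 93347)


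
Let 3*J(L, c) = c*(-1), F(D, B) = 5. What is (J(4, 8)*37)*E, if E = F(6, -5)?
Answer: -1480/3 ≈ -493.33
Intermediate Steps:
E = 5
J(L, c) = -c/3 (J(L, c) = (c*(-1))/3 = (-c)/3 = -c/3)
(J(4, 8)*37)*E = (-⅓*8*37)*5 = -8/3*37*5 = -296/3*5 = -1480/3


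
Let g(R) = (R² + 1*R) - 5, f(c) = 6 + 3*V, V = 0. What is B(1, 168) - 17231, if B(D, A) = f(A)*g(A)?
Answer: 153091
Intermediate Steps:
f(c) = 6 (f(c) = 6 + 3*0 = 6 + 0 = 6)
g(R) = -5 + R + R² (g(R) = (R² + R) - 5 = (R + R²) - 5 = -5 + R + R²)
B(D, A) = -30 + 6*A + 6*A² (B(D, A) = 6*(-5 + A + A²) = -30 + 6*A + 6*A²)
B(1, 168) - 17231 = (-30 + 6*168 + 6*168²) - 17231 = (-30 + 1008 + 6*28224) - 17231 = (-30 + 1008 + 169344) - 17231 = 170322 - 17231 = 153091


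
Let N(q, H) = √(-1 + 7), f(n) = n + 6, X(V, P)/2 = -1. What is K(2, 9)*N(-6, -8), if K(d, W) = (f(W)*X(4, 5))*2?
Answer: -60*√6 ≈ -146.97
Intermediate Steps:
X(V, P) = -2 (X(V, P) = 2*(-1) = -2)
f(n) = 6 + n
K(d, W) = -24 - 4*W (K(d, W) = ((6 + W)*(-2))*2 = (-12 - 2*W)*2 = -24 - 4*W)
N(q, H) = √6
K(2, 9)*N(-6, -8) = (-24 - 4*9)*√6 = (-24 - 36)*√6 = -60*√6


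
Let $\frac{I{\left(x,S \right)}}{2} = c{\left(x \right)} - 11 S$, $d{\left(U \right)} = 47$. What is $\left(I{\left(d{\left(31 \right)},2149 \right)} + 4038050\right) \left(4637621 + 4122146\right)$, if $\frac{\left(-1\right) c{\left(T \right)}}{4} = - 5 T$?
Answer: $34974701232084$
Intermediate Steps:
$c{\left(T \right)} = 20 T$ ($c{\left(T \right)} = - 4 \left(- 5 T\right) = 20 T$)
$I{\left(x,S \right)} = - 22 S + 40 x$ ($I{\left(x,S \right)} = 2 \left(20 x - 11 S\right) = 2 \left(- 11 S + 20 x\right) = - 22 S + 40 x$)
$\left(I{\left(d{\left(31 \right)},2149 \right)} + 4038050\right) \left(4637621 + 4122146\right) = \left(\left(\left(-22\right) 2149 + 40 \cdot 47\right) + 4038050\right) \left(4637621 + 4122146\right) = \left(\left(-47278 + 1880\right) + 4038050\right) 8759767 = \left(-45398 + 4038050\right) 8759767 = 3992652 \cdot 8759767 = 34974701232084$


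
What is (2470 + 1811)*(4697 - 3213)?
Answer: 6353004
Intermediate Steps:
(2470 + 1811)*(4697 - 3213) = 4281*1484 = 6353004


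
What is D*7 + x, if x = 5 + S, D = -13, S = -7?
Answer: -93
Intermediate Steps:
x = -2 (x = 5 - 7 = -2)
D*7 + x = -13*7 - 2 = -91 - 2 = -93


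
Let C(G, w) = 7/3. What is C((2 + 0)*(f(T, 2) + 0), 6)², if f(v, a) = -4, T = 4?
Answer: 49/9 ≈ 5.4444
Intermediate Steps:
C(G, w) = 7/3 (C(G, w) = 7*(⅓) = 7/3)
C((2 + 0)*(f(T, 2) + 0), 6)² = (7/3)² = 49/9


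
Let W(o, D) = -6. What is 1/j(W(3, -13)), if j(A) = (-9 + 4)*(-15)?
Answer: 1/75 ≈ 0.013333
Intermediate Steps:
j(A) = 75 (j(A) = -5*(-15) = 75)
1/j(W(3, -13)) = 1/75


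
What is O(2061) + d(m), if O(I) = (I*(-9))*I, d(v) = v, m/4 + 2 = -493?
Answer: -38231469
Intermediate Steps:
m = -1980 (m = -8 + 4*(-493) = -8 - 1972 = -1980)
O(I) = -9*I**2 (O(I) = (-9*I)*I = -9*I**2)
O(2061) + d(m) = -9*2061**2 - 1980 = -9*4247721 - 1980 = -38229489 - 1980 = -38231469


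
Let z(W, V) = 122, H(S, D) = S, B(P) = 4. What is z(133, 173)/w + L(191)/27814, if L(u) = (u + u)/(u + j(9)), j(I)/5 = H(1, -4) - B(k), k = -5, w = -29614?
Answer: -146477415/36242087024 ≈ -0.0040416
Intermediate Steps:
j(I) = -15 (j(I) = 5*(1 - 1*4) = 5*(1 - 4) = 5*(-3) = -15)
L(u) = 2*u/(-15 + u) (L(u) = (u + u)/(u - 15) = (2*u)/(-15 + u) = 2*u/(-15 + u))
z(133, 173)/w + L(191)/27814 = 122/(-29614) + (2*191/(-15 + 191))/27814 = 122*(-1/29614) + (2*191/176)*(1/27814) = -61/14807 + (2*191*(1/176))*(1/27814) = -61/14807 + (191/88)*(1/27814) = -61/14807 + 191/2447632 = -146477415/36242087024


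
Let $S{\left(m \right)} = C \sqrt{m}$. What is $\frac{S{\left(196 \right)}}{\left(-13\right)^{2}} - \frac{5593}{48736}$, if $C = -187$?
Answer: $- \frac{128536065}{8236384} \approx -15.606$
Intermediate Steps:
$S{\left(m \right)} = - 187 \sqrt{m}$
$\frac{S{\left(196 \right)}}{\left(-13\right)^{2}} - \frac{5593}{48736} = \frac{\left(-187\right) \sqrt{196}}{\left(-13\right)^{2}} - \frac{5593}{48736} = \frac{\left(-187\right) 14}{169} - \frac{5593}{48736} = \left(-2618\right) \frac{1}{169} - \frac{5593}{48736} = - \frac{2618}{169} - \frac{5593}{48736} = - \frac{128536065}{8236384}$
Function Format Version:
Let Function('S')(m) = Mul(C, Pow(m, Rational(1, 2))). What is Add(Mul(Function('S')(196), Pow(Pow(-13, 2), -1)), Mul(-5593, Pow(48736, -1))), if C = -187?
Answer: Rational(-128536065, 8236384) ≈ -15.606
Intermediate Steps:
Function('S')(m) = Mul(-187, Pow(m, Rational(1, 2)))
Add(Mul(Function('S')(196), Pow(Pow(-13, 2), -1)), Mul(-5593, Pow(48736, -1))) = Add(Mul(Mul(-187, Pow(196, Rational(1, 2))), Pow(Pow(-13, 2), -1)), Mul(-5593, Pow(48736, -1))) = Add(Mul(Mul(-187, 14), Pow(169, -1)), Mul(-5593, Rational(1, 48736))) = Add(Mul(-2618, Rational(1, 169)), Rational(-5593, 48736)) = Add(Rational(-2618, 169), Rational(-5593, 48736)) = Rational(-128536065, 8236384)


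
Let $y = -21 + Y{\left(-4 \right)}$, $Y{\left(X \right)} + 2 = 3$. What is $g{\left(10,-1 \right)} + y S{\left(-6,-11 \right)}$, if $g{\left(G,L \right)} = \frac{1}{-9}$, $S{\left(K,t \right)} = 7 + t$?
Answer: $\frac{719}{9} \approx 79.889$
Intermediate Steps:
$Y{\left(X \right)} = 1$ ($Y{\left(X \right)} = -2 + 3 = 1$)
$g{\left(G,L \right)} = - \frac{1}{9}$
$y = -20$ ($y = -21 + 1 = -20$)
$g{\left(10,-1 \right)} + y S{\left(-6,-11 \right)} = - \frac{1}{9} - 20 \left(7 - 11\right) = - \frac{1}{9} - -80 = - \frac{1}{9} + 80 = \frac{719}{9}$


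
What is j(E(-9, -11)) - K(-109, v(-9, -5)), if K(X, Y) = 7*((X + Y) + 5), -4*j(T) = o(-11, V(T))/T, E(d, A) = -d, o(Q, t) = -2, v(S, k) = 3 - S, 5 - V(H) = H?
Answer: 11593/18 ≈ 644.06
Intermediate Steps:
V(H) = 5 - H
j(T) = 1/(2*T) (j(T) = -(-1)/(2*T) = 1/(2*T))
K(X, Y) = 35 + 7*X + 7*Y (K(X, Y) = 7*(5 + X + Y) = 35 + 7*X + 7*Y)
j(E(-9, -11)) - K(-109, v(-9, -5)) = 1/(2*((-1*(-9)))) - (35 + 7*(-109) + 7*(3 - 1*(-9))) = (½)/9 - (35 - 763 + 7*(3 + 9)) = (½)*(⅑) - (35 - 763 + 7*12) = 1/18 - (35 - 763 + 84) = 1/18 - 1*(-644) = 1/18 + 644 = 11593/18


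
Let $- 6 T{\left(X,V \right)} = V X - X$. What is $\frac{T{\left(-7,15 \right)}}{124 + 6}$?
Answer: $\frac{49}{390} \approx 0.12564$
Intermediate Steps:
$T{\left(X,V \right)} = \frac{X}{6} - \frac{V X}{6}$ ($T{\left(X,V \right)} = - \frac{V X - X}{6} = - \frac{- X + V X}{6} = \frac{X}{6} - \frac{V X}{6}$)
$\frac{T{\left(-7,15 \right)}}{124 + 6} = \frac{\frac{1}{6} \left(-7\right) \left(1 - 15\right)}{124 + 6} = \frac{\frac{1}{6} \left(-7\right) \left(1 - 15\right)}{130} = \frac{\frac{1}{6} \left(-7\right) \left(-14\right)}{130} = \frac{1}{130} \cdot \frac{49}{3} = \frac{49}{390}$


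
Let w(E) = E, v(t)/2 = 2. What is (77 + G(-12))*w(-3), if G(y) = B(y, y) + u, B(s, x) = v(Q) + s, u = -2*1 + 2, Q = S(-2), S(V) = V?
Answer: -207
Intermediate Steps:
Q = -2
v(t) = 4 (v(t) = 2*2 = 4)
u = 0 (u = -2 + 2 = 0)
B(s, x) = 4 + s
G(y) = 4 + y (G(y) = (4 + y) + 0 = 4 + y)
(77 + G(-12))*w(-3) = (77 + (4 - 12))*(-3) = (77 - 8)*(-3) = 69*(-3) = -207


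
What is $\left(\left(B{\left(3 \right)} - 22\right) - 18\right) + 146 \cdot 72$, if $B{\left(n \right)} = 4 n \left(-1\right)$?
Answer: $10460$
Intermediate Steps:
$B{\left(n \right)} = - 4 n$
$\left(\left(B{\left(3 \right)} - 22\right) - 18\right) + 146 \cdot 72 = \left(\left(\left(-4\right) 3 - 22\right) - 18\right) + 146 \cdot 72 = \left(\left(-12 - 22\right) - 18\right) + 10512 = \left(-34 - 18\right) + 10512 = -52 + 10512 = 10460$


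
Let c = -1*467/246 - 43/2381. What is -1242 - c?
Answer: -726349187/585726 ≈ -1240.1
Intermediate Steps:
c = -1122505/585726 (c = -467*1/246 - 43*1/2381 = -467/246 - 43/2381 = -1122505/585726 ≈ -1.9164)
-1242 - c = -1242 - 1*(-1122505/585726) = -1242 + 1122505/585726 = -726349187/585726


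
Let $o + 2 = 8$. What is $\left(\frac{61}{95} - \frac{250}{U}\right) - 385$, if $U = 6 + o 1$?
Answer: $- \frac{230959}{570} \approx -405.19$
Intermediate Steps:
$o = 6$ ($o = -2 + 8 = 6$)
$U = 12$ ($U = 6 + 6 \cdot 1 = 6 + 6 = 12$)
$\left(\frac{61}{95} - \frac{250}{U}\right) - 385 = \left(\frac{61}{95} - \frac{250}{12}\right) - 385 = \left(61 \cdot \frac{1}{95} - \frac{125}{6}\right) - 385 = \left(\frac{61}{95} - \frac{125}{6}\right) - 385 = - \frac{11509}{570} - 385 = - \frac{230959}{570}$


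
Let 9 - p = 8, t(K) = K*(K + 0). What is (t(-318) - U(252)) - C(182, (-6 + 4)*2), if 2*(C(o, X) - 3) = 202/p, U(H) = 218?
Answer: 100802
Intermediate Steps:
t(K) = K² (t(K) = K*K = K²)
p = 1 (p = 9 - 1*8 = 9 - 8 = 1)
C(o, X) = 104 (C(o, X) = 3 + (202/1)/2 = 3 + (202*1)/2 = 3 + (½)*202 = 3 + 101 = 104)
(t(-318) - U(252)) - C(182, (-6 + 4)*2) = ((-318)² - 1*218) - 1*104 = (101124 - 218) - 104 = 100906 - 104 = 100802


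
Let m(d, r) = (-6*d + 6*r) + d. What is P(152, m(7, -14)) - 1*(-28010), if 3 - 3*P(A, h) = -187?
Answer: 84220/3 ≈ 28073.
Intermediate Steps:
m(d, r) = -5*d + 6*r
P(A, h) = 190/3 (P(A, h) = 1 - ⅓*(-187) = 1 + 187/3 = 190/3)
P(152, m(7, -14)) - 1*(-28010) = 190/3 - 1*(-28010) = 190/3 + 28010 = 84220/3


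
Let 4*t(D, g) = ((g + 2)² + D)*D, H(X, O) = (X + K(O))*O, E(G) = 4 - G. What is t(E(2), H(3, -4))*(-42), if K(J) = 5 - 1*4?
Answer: -4158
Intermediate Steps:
K(J) = 1 (K(J) = 5 - 4 = 1)
H(X, O) = O*(1 + X) (H(X, O) = (X + 1)*O = (1 + X)*O = O*(1 + X))
t(D, g) = D*(D + (2 + g)²)/4 (t(D, g) = (((g + 2)² + D)*D)/4 = (((2 + g)² + D)*D)/4 = ((D + (2 + g)²)*D)/4 = (D*(D + (2 + g)²))/4 = D*(D + (2 + g)²)/4)
t(E(2), H(3, -4))*(-42) = ((4 - 1*2)*((4 - 1*2) + (2 - 4*(1 + 3))²)/4)*(-42) = ((4 - 2)*((4 - 2) + (2 - 4*4)²)/4)*(-42) = ((¼)*2*(2 + (2 - 16)²))*(-42) = ((¼)*2*(2 + (-14)²))*(-42) = ((¼)*2*(2 + 196))*(-42) = ((¼)*2*198)*(-42) = 99*(-42) = -4158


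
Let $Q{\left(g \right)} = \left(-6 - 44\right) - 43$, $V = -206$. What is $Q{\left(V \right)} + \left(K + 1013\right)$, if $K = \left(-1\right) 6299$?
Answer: $-5379$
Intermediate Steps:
$K = -6299$
$Q{\left(g \right)} = -93$ ($Q{\left(g \right)} = -50 - 43 = -93$)
$Q{\left(V \right)} + \left(K + 1013\right) = -93 + \left(-6299 + 1013\right) = -93 - 5286 = -5379$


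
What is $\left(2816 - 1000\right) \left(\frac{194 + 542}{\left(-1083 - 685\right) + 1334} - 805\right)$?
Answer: $- \frac{317896248}{217} \approx -1.465 \cdot 10^{6}$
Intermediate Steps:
$\left(2816 - 1000\right) \left(\frac{194 + 542}{\left(-1083 - 685\right) + 1334} - 805\right) = 1816 \left(\frac{736}{\left(-1083 - 685\right) + 1334} - 805\right) = 1816 \left(\frac{736}{-1768 + 1334} - 805\right) = 1816 \left(\frac{736}{-434} - 805\right) = 1816 \left(736 \left(- \frac{1}{434}\right) - 805\right) = 1816 \left(- \frac{368}{217} - 805\right) = 1816 \left(- \frac{175053}{217}\right) = - \frac{317896248}{217}$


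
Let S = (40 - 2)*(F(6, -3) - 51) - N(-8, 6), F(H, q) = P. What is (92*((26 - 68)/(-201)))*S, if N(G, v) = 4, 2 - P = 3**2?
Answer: -2843904/67 ≈ -42446.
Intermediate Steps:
P = -7 (P = 2 - 1*3**2 = 2 - 1*9 = 2 - 9 = -7)
F(H, q) = -7
S = -2208 (S = (40 - 2)*(-7 - 51) - 1*4 = 38*(-58) - 4 = -2204 - 4 = -2208)
(92*((26 - 68)/(-201)))*S = (92*((26 - 68)/(-201)))*(-2208) = (92*(-42*(-1/201)))*(-2208) = (92*(14/67))*(-2208) = (1288/67)*(-2208) = -2843904/67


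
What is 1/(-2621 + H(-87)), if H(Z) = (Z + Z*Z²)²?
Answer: 1/433740785479 ≈ 2.3055e-12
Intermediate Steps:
H(Z) = (Z + Z³)²
1/(-2621 + H(-87)) = 1/(-2621 + (-87)²*(1 + (-87)²)²) = 1/(-2621 + 7569*(1 + 7569)²) = 1/(-2621 + 7569*7570²) = 1/(-2621 + 7569*57304900) = 1/(-2621 + 433740788100) = 1/433740785479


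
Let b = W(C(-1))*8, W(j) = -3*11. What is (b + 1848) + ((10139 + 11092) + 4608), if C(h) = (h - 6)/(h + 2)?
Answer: 27423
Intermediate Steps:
C(h) = (-6 + h)/(2 + h)
W(j) = -33
b = -264 (b = -33*8 = -264)
(b + 1848) + ((10139 + 11092) + 4608) = (-264 + 1848) + ((10139 + 11092) + 4608) = 1584 + (21231 + 4608) = 1584 + 25839 = 27423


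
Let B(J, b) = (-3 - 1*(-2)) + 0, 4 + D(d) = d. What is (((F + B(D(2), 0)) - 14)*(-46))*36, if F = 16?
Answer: -1656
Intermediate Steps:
D(d) = -4 + d
B(J, b) = -1 (B(J, b) = (-3 + 2) + 0 = -1 + 0 = -1)
(((F + B(D(2), 0)) - 14)*(-46))*36 = (((16 - 1) - 14)*(-46))*36 = ((15 - 14)*(-46))*36 = (1*(-46))*36 = -46*36 = -1656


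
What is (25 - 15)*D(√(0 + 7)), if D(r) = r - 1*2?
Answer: -20 + 10*√7 ≈ 6.4575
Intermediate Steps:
D(r) = -2 + r (D(r) = r - 2 = -2 + r)
(25 - 15)*D(√(0 + 7)) = (25 - 15)*(-2 + √(0 + 7)) = 10*(-2 + √7) = -20 + 10*√7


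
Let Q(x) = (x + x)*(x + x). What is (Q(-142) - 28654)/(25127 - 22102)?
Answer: 52002/3025 ≈ 17.191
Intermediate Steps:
Q(x) = 4*x² (Q(x) = (2*x)*(2*x) = 4*x²)
(Q(-142) - 28654)/(25127 - 22102) = (4*(-142)² - 28654)/(25127 - 22102) = (4*20164 - 28654)/3025 = (80656 - 28654)*(1/3025) = 52002*(1/3025) = 52002/3025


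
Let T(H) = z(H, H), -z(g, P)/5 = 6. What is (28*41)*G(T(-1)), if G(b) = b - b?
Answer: 0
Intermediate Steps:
z(g, P) = -30 (z(g, P) = -5*6 = -30)
T(H) = -30
G(b) = 0
(28*41)*G(T(-1)) = (28*41)*0 = 1148*0 = 0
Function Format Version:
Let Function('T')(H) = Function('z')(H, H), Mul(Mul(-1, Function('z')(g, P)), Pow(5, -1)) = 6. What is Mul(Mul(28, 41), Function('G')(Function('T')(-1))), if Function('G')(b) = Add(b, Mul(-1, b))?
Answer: 0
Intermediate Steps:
Function('z')(g, P) = -30 (Function('z')(g, P) = Mul(-5, 6) = -30)
Function('T')(H) = -30
Function('G')(b) = 0
Mul(Mul(28, 41), Function('G')(Function('T')(-1))) = Mul(Mul(28, 41), 0) = Mul(1148, 0) = 0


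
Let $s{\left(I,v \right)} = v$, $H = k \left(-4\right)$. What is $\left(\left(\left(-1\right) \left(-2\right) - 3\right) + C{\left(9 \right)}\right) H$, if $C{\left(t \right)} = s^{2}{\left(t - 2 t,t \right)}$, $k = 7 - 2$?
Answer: $-1600$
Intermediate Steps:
$k = 5$ ($k = 7 - 2 = 5$)
$H = -20$ ($H = 5 \left(-4\right) = -20$)
$C{\left(t \right)} = t^{2}$
$\left(\left(\left(-1\right) \left(-2\right) - 3\right) + C{\left(9 \right)}\right) H = \left(\left(\left(-1\right) \left(-2\right) - 3\right) + 9^{2}\right) \left(-20\right) = \left(\left(2 - 3\right) + 81\right) \left(-20\right) = \left(-1 + 81\right) \left(-20\right) = 80 \left(-20\right) = -1600$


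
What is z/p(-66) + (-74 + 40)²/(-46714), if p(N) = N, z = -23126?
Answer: 270057917/770781 ≈ 350.37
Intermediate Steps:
z/p(-66) + (-74 + 40)²/(-46714) = -23126/(-66) + (-74 + 40)²/(-46714) = -23126*(-1/66) + (-34)²*(-1/46714) = 11563/33 + 1156*(-1/46714) = 11563/33 - 578/23357 = 270057917/770781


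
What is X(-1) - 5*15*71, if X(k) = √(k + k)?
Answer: -5325 + I*√2 ≈ -5325.0 + 1.4142*I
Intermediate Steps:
X(k) = √2*√k (X(k) = √(2*k) = √2*√k)
X(-1) - 5*15*71 = √2*√(-1) - 5*15*71 = √2*I - 75*71 = I*√2 - 5325 = -5325 + I*√2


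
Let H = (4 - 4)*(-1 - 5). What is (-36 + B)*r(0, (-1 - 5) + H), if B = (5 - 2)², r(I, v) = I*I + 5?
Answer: -135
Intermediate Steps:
H = 0 (H = 0*(-6) = 0)
r(I, v) = 5 + I² (r(I, v) = I² + 5 = 5 + I²)
B = 9 (B = 3² = 9)
(-36 + B)*r(0, (-1 - 5) + H) = (-36 + 9)*(5 + 0²) = -27*(5 + 0) = -27*5 = -135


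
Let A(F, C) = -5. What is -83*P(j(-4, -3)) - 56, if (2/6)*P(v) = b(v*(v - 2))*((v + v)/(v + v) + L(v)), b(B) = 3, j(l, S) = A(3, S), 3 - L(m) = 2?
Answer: -1550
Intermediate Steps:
L(m) = 1 (L(m) = 3 - 1*2 = 3 - 2 = 1)
j(l, S) = -5
P(v) = 18 (P(v) = 3*(3*((v + v)/(v + v) + 1)) = 3*(3*((2*v)/((2*v)) + 1)) = 3*(3*((2*v)*(1/(2*v)) + 1)) = 3*(3*(1 + 1)) = 3*(3*2) = 3*6 = 18)
-83*P(j(-4, -3)) - 56 = -83*18 - 56 = -1494 - 56 = -1550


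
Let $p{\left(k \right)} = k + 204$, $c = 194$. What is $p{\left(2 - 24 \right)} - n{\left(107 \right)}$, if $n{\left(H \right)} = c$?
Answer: $-12$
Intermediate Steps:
$n{\left(H \right)} = 194$
$p{\left(k \right)} = 204 + k$
$p{\left(2 - 24 \right)} - n{\left(107 \right)} = \left(204 + \left(2 - 24\right)\right) - 194 = \left(204 - 22\right) - 194 = 182 - 194 = -12$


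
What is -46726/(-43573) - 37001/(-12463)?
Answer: 2194590711/543050299 ≈ 4.0412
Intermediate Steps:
-46726/(-43573) - 37001/(-12463) = -46726*(-1/43573) - 37001*(-1/12463) = 46726/43573 + 37001/12463 = 2194590711/543050299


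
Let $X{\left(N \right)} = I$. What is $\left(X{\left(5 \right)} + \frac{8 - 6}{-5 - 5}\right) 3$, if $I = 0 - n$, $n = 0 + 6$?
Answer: $- \frac{93}{5} \approx -18.6$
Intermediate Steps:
$n = 6$
$I = -6$ ($I = 0 - 6 = -6$)
$X{\left(N \right)} = -6$
$\left(X{\left(5 \right)} + \frac{8 - 6}{-5 - 5}\right) 3 = \left(-6 + \frac{8 - 6}{-5 - 5}\right) 3 = \left(-6 + \frac{2}{-10}\right) 3 = \left(-6 + 2 \left(- \frac{1}{10}\right)\right) 3 = \left(-6 - \frac{1}{5}\right) 3 = \left(- \frac{31}{5}\right) 3 = - \frac{93}{5}$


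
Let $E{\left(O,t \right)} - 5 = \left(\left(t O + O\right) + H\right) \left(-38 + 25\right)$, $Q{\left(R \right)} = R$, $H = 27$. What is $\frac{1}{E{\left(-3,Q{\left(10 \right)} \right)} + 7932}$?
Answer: $\frac{1}{8015} \approx 0.00012477$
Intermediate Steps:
$E{\left(O,t \right)} = -346 - 13 O - 13 O t$ ($E{\left(O,t \right)} = 5 + \left(\left(t O + O\right) + 27\right) \left(-38 + 25\right) = 5 + \left(\left(O t + O\right) + 27\right) \left(-13\right) = 5 + \left(\left(O + O t\right) + 27\right) \left(-13\right) = 5 + \left(27 + O + O t\right) \left(-13\right) = 5 - \left(351 + 13 O + 13 O t\right) = -346 - 13 O - 13 O t$)
$\frac{1}{E{\left(-3,Q{\left(10 \right)} \right)} + 7932} = \frac{1}{\left(-346 - -39 - \left(-39\right) 10\right) + 7932} = \frac{1}{\left(-346 + 39 + 390\right) + 7932} = \frac{1}{83 + 7932} = \frac{1}{8015}$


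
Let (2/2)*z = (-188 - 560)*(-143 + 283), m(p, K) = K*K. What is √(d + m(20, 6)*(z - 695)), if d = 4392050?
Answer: 29*√710 ≈ 772.73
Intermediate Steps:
m(p, K) = K²
z = -104720 (z = (-188 - 560)*(-143 + 283) = -748*140 = -104720)
√(d + m(20, 6)*(z - 695)) = √(4392050 + 6²*(-104720 - 695)) = √(4392050 + 36*(-105415)) = √(4392050 - 3794940) = √597110 = 29*√710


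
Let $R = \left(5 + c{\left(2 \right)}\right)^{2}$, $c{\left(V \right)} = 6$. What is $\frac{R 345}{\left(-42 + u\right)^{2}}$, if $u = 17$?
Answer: $\frac{8349}{125} \approx 66.792$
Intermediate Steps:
$R = 121$ ($R = \left(5 + 6\right)^{2} = 11^{2} = 121$)
$\frac{R 345}{\left(-42 + u\right)^{2}} = \frac{121 \cdot 345}{\left(-42 + 17\right)^{2}} = \frac{41745}{\left(-25\right)^{2}} = \frac{41745}{625} = 41745 \cdot \frac{1}{625} = \frac{8349}{125}$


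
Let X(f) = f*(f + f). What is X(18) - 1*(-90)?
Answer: 738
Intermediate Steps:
X(f) = 2*f² (X(f) = f*(2*f) = 2*f²)
X(18) - 1*(-90) = 2*18² - 1*(-90) = 2*324 + 90 = 648 + 90 = 738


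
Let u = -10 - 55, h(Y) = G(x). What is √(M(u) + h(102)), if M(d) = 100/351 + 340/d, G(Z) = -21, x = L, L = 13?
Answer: I*√355173/117 ≈ 5.0937*I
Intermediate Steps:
x = 13
h(Y) = -21
u = -65
M(d) = 100/351 + 340/d (M(d) = 100*(1/351) + 340/d = 100/351 + 340/d)
√(M(u) + h(102)) = √((100/351 + 340/(-65)) - 21) = √((100/351 + 340*(-1/65)) - 21) = √((100/351 - 68/13) - 21) = √(-1736/351 - 21) = √(-9107/351) = I*√355173/117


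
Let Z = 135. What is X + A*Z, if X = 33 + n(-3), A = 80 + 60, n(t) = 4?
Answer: 18937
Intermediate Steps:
A = 140
X = 37 (X = 33 + 4 = 37)
X + A*Z = 37 + 140*135 = 37 + 18900 = 18937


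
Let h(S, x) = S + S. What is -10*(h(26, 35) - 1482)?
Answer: 14300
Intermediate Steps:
h(S, x) = 2*S
-10*(h(26, 35) - 1482) = -10*(2*26 - 1482) = -10*(52 - 1482) = -10*(-1430) = 14300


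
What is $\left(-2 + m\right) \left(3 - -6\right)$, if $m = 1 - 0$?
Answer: $-9$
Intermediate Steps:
$m = 1$ ($m = 1 + 0 = 1$)
$\left(-2 + m\right) \left(3 - -6\right) = \left(-2 + 1\right) \left(3 - -6\right) = - (3 + 6) = \left(-1\right) 9 = -9$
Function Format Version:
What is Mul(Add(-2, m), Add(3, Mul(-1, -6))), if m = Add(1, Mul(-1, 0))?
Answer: -9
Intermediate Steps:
m = 1 (m = Add(1, 0) = 1)
Mul(Add(-2, m), Add(3, Mul(-1, -6))) = Mul(Add(-2, 1), Add(3, Mul(-1, -6))) = Mul(-1, Add(3, 6)) = Mul(-1, 9) = -9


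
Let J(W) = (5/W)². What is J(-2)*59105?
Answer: 1477625/4 ≈ 3.6941e+5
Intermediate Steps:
J(W) = 25/W²
J(-2)*59105 = (25/(-2)²)*59105 = (25*(¼))*59105 = (25/4)*59105 = 1477625/4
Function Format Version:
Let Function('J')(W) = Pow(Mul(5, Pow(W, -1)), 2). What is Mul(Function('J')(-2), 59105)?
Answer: Rational(1477625, 4) ≈ 3.6941e+5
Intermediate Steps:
Function('J')(W) = Mul(25, Pow(W, -2))
Mul(Function('J')(-2), 59105) = Mul(Mul(25, Pow(-2, -2)), 59105) = Mul(Mul(25, Rational(1, 4)), 59105) = Mul(Rational(25, 4), 59105) = Rational(1477625, 4)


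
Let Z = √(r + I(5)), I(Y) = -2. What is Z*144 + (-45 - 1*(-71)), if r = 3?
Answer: 170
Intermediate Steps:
Z = 1 (Z = √(3 - 2) = √1 = 1)
Z*144 + (-45 - 1*(-71)) = 1*144 + (-45 - 1*(-71)) = 144 + (-45 + 71) = 144 + 26 = 170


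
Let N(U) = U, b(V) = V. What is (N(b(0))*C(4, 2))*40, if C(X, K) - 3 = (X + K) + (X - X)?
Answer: 0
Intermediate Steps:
C(X, K) = 3 + K + X (C(X, K) = 3 + ((X + K) + (X - X)) = 3 + ((K + X) + 0) = 3 + (K + X) = 3 + K + X)
(N(b(0))*C(4, 2))*40 = (0*(3 + 2 + 4))*40 = (0*9)*40 = 0*40 = 0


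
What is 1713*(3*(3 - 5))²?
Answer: 61668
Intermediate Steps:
1713*(3*(3 - 5))² = 1713*(3*(-2))² = 1713*(-6)² = 1713*36 = 61668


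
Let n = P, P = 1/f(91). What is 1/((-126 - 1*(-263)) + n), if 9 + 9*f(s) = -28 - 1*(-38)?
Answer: 1/146 ≈ 0.0068493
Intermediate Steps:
f(s) = ⅑ (f(s) = -1 + (-28 - 1*(-38))/9 = -1 + (-28 + 38)/9 = -1 + (⅑)*10 = -1 + 10/9 = ⅑)
P = 9 (P = 1/(⅑) = 9)
n = 9
1/((-126 - 1*(-263)) + n) = 1/((-126 - 1*(-263)) + 9) = 1/((-126 + 263) + 9) = 1/(137 + 9) = 1/146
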